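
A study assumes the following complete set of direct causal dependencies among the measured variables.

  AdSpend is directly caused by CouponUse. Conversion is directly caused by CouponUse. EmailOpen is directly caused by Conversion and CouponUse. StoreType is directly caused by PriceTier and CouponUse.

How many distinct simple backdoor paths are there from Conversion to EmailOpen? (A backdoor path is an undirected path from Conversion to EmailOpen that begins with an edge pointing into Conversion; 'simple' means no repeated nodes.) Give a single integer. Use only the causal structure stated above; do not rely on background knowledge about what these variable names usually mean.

1

A backdoor path from Conversion to EmailOpen is any simple undirected path whose first edge points into Conversion (i.e. leaves Conversion via a parent).
Parents of Conversion: {CouponUse}.
Enumerating:
  P1: Conversion <- CouponUse -> EmailOpen
That exhausts the simple backdoor paths. Count: 1.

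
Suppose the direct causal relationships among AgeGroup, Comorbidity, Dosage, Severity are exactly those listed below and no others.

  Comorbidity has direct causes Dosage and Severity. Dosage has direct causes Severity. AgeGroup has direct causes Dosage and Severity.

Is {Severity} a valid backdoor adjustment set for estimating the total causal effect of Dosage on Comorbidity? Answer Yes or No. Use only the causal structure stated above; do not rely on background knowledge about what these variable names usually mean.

Backdoor paths from Dosage to Comorbidity (paths whose first edge points into Dosage):
  P1: Dosage <- Severity -> Comorbidity
Condition 1 (no descendant of Dosage in the set): holds — descendants of Dosage are {AgeGroup, Comorbidity}; none are in {Severity}.
Condition 2 (every backdoor path blocked by {Severity}):
  P1: blocked at fork node Severity ∈ conditioning set.
{Severity} satisfies the backdoor criterion.

Yes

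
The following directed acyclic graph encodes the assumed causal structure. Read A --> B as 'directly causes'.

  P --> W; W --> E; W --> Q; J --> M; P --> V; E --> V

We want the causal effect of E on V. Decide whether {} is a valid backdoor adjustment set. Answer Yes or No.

No

Backdoor paths from E to V (paths whose first edge points into E):
  P1: E <- W <- P -> V
Condition 1 (no descendant of E in the set): holds — descendants of E are {V}; none are in {}.
Condition 2 (every backdoor path blocked by {}):
  P1: open — no interior node is in the conditioning set.
{} does not satisfy the backdoor criterion.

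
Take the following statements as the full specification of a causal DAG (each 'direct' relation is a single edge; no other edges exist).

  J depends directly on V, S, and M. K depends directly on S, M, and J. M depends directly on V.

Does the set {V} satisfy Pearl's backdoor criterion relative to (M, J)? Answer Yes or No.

Backdoor paths from M to J (paths whose first edge points into M):
  P1: M <- V -> J
Condition 1 (no descendant of M in the set): holds — descendants of M are {J, K}; none are in {V}.
Condition 2 (every backdoor path blocked by {V}):
  P1: blocked at fork node V ∈ conditioning set.
{V} satisfies the backdoor criterion.

Yes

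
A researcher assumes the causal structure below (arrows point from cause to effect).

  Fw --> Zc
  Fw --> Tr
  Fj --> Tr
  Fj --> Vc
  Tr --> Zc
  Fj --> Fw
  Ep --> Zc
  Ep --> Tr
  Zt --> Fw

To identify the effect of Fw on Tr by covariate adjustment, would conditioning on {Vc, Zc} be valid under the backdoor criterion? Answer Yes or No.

No

Backdoor paths from Fw to Tr (paths whose first edge points into Fw):
  P1: Fw <- Fj -> Tr
Condition 1 (no descendant of Fw in the set): FAILS — Zc is a descendant of Fw.
Condition 2 (every backdoor path blocked by {Vc, Zc}):
  P1: open — no interior node is in the conditioning set.
{Vc, Zc} does not satisfy the backdoor criterion.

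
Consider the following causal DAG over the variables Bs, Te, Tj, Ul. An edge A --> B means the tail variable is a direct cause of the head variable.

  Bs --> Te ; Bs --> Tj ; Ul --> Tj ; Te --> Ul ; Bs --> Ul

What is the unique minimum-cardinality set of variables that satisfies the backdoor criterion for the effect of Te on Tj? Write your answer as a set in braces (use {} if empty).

{Bs}

Variables eligible for adjustment (non-descendants of Te, excluding Te and Tj): {Bs}.
Backdoor paths from Te to Tj:
  P1: Te <- Bs -> Ul -> Tj
  P2: Te <- Bs -> Tj
The empty set is not sufficient: P1 (Te <- Bs -> Ul -> Tj) has no collider blocking it and no conditioned non-collider, so it is open.
Try {Bs}:
  P1: blocked at fork node Bs ∈ conditioning set.
  P2: blocked at fork node Bs ∈ conditioning set.
{Bs} contains no descendant of Te and blocks every backdoor path.
{Bs} is the unique smallest valid adjustment set.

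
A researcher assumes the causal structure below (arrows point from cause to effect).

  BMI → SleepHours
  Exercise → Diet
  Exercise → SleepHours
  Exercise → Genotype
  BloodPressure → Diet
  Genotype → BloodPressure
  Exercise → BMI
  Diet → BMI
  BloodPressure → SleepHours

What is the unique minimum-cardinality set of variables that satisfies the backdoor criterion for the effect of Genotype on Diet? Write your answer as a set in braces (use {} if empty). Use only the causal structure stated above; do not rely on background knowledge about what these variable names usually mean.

Variables eligible for adjustment (non-descendants of Genotype, excluding Genotype and Diet): {Exercise}.
Backdoor paths from Genotype to Diet:
  P1: Genotype <- Exercise -> Diet
  P2: Genotype <- Exercise -> BMI <- Diet
  P3: Genotype <- Exercise -> BMI -> SleepHours <- BloodPressure -> Diet
  P4: Genotype <- Exercise -> SleepHours <- BloodPressure -> Diet
  P5: Genotype <- Exercise -> SleepHours <- BMI <- Diet
The empty set is not sufficient: P1 (Genotype <- Exercise -> Diet) has no collider blocking it and no conditioned non-collider, so it is open.
Try {Exercise}:
  P1: blocked at fork node Exercise ∈ conditioning set.
  P2: blocked at fork node Exercise ∈ conditioning set.
  P3: blocked at fork node Exercise ∈ conditioning set.
  P4: blocked at fork node Exercise ∈ conditioning set.
  P5: blocked at fork node Exercise ∈ conditioning set.
{Exercise} contains no descendant of Genotype and blocks every backdoor path.
{Exercise} is the unique smallest valid adjustment set.

{Exercise}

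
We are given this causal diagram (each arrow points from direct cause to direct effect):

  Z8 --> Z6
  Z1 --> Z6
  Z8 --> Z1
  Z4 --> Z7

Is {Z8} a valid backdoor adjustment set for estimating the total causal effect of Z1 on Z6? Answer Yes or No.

Backdoor paths from Z1 to Z6 (paths whose first edge points into Z1):
  P1: Z1 <- Z8 -> Z6
Condition 1 (no descendant of Z1 in the set): holds — descendants of Z1 are {Z6}; none are in {Z8}.
Condition 2 (every backdoor path blocked by {Z8}):
  P1: blocked at fork node Z8 ∈ conditioning set.
{Z8} satisfies the backdoor criterion.

Yes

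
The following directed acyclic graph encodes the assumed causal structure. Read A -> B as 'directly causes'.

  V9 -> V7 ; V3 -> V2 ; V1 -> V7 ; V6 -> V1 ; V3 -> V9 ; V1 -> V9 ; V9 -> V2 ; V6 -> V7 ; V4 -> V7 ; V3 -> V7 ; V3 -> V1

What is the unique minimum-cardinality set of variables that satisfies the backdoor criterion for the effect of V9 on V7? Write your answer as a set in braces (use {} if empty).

Variables eligible for adjustment (non-descendants of V9, excluding V9 and V7): {V1, V3, V4, V6}.
Backdoor paths from V9 to V7:
  P1: V9 <- V3 -> V1 <- V6 -> V7
  P2: V9 <- V3 -> V1 -> V7
  P3: V9 <- V3 -> V7
  P4: V9 <- V1 <- V6 -> V7
  P5: V9 <- V1 <- V3 -> V7
  P6: V9 <- V1 -> V7
The empty set is not sufficient: P2 (V9 <- V3 -> V1 -> V7) has no collider blocking it and no conditioned non-collider, so it is open.
Try {V1, V3}:
  P1: blocked at fork node V3 ∈ conditioning set.
  P2: blocked at fork node V3 ∈ conditioning set.
  P3: blocked at fork node V3 ∈ conditioning set.
  P4: blocked at chain node V1 ∈ conditioning set.
  P5: blocked at chain node V1 ∈ conditioning set.
  P6: blocked at fork node V1 ∈ conditioning set.
{V1, V3} contains no descendant of V9 and blocks every backdoor path.
Every element of {V1, V3} is needed (dropping V1 leaves P4 open; dropping V3 leaves P1 open), so no proper subset is valid.
Among all size-2 subsets of the eligible variables, only {V1, V3} blocks every backdoor path, so it is the unique smallest valid adjustment set.

{V1, V3}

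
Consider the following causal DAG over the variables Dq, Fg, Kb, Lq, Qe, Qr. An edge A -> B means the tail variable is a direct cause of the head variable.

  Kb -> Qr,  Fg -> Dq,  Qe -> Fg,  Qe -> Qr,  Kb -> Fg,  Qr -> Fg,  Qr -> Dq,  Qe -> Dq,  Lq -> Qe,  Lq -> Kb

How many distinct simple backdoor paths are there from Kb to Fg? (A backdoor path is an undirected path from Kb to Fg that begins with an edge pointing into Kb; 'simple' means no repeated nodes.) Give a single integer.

A backdoor path from Kb to Fg is any simple undirected path whose first edge points into Kb (i.e. leaves Kb via a parent).
Parents of Kb: {Lq}.
Enumerating:
  P1: Kb <- Lq -> Qe -> Qr -> Fg
  P2: Kb <- Lq -> Qe -> Qr -> Dq <- Fg
  P3: Kb <- Lq -> Qe -> Fg
  P4: Kb <- Lq -> Qe -> Dq <- Qr -> Fg
  P5: Kb <- Lq -> Qe -> Dq <- Fg
That exhausts the simple backdoor paths. Count: 5.

5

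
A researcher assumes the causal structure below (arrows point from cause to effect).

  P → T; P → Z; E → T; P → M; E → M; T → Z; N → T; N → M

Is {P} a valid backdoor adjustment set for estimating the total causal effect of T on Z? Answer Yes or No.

Yes

Backdoor paths from T to Z (paths whose first edge points into T):
  P1: T <- N -> M <- P -> Z
  P2: T <- P -> Z
  P3: T <- E -> M <- P -> Z
Condition 1 (no descendant of T in the set): holds — descendants of T are {Z}; none are in {P}.
Condition 2 (every backdoor path blocked by {P}):
  P1: blocked at collider M (neither it nor any descendant is in the conditioning set).
  P2: blocked at fork node P ∈ conditioning set.
  P3: blocked at collider M (neither it nor any descendant is in the conditioning set).
{P} satisfies the backdoor criterion.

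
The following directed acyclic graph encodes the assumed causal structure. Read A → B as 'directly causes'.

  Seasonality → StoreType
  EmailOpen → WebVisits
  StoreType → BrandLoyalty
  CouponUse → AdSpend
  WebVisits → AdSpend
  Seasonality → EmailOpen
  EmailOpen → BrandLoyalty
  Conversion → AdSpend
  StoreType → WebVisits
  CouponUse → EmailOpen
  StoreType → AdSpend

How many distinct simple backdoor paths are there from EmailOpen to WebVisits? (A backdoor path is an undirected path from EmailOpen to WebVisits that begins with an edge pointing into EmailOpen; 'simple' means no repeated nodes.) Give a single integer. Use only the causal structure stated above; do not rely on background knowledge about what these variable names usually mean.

4

A backdoor path from EmailOpen to WebVisits is any simple undirected path whose first edge points into EmailOpen (i.e. leaves EmailOpen via a parent).
Parents of EmailOpen: {CouponUse, Seasonality}.
Enumerating:
  P1: EmailOpen <- Seasonality -> StoreType -> WebVisits
  P2: EmailOpen <- Seasonality -> StoreType -> AdSpend <- WebVisits
  P3: EmailOpen <- CouponUse -> AdSpend <- StoreType -> WebVisits
  P4: EmailOpen <- CouponUse -> AdSpend <- WebVisits
That exhausts the simple backdoor paths. Count: 4.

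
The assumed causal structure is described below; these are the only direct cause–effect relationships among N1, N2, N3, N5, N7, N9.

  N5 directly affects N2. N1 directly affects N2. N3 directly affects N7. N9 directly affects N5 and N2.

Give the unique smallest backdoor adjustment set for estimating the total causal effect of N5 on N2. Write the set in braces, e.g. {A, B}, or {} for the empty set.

{N9}

Variables eligible for adjustment (non-descendants of N5, excluding N5 and N2): {N1, N3, N7, N9}.
Backdoor paths from N5 to N2:
  P1: N5 <- N9 -> N2
The empty set is not sufficient: P1 (N5 <- N9 -> N2) has no collider blocking it and no conditioned non-collider, so it is open.
Try {N9}:
  P1: blocked at fork node N9 ∈ conditioning set.
{N9} contains no descendant of N5 and blocks every backdoor path.
No other singleton works — e.g. {N3} leaves P1 open — so {N9} is the unique smallest valid adjustment set.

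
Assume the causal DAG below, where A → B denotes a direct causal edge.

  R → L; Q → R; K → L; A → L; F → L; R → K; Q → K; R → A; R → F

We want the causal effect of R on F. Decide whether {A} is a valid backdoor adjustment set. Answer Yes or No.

Backdoor paths from R to F (paths whose first edge points into R):
  P1: R <- Q -> K -> L <- F
Condition 1 (no descendant of R in the set): FAILS — A is a descendant of R.
Condition 2 (every backdoor path blocked by {A}):
  P1: blocked at collider L (neither it nor any descendant is in the conditioning set).
{A} does not satisfy the backdoor criterion.

No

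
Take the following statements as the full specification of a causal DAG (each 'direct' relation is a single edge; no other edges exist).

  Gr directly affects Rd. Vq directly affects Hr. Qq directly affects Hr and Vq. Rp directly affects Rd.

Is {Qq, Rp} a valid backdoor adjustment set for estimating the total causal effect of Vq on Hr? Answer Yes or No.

Backdoor paths from Vq to Hr (paths whose first edge points into Vq):
  P1: Vq <- Qq -> Hr
Condition 1 (no descendant of Vq in the set): holds — descendants of Vq are {Hr}; none are in {Qq, Rp}.
Condition 2 (every backdoor path blocked by {Qq, Rp}):
  P1: blocked at fork node Qq ∈ conditioning set.
{Qq, Rp} satisfies the backdoor criterion.

Yes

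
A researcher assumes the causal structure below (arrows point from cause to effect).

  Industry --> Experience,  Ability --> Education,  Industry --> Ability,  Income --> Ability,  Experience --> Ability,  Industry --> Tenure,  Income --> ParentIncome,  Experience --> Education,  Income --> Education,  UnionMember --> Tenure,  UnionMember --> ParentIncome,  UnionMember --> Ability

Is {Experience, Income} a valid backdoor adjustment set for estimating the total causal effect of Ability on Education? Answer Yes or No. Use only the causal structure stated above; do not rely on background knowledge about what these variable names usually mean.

Yes

Backdoor paths from Ability to Education (paths whose first edge points into Ability):
  P1: Ability <- Industry -> Experience -> Education
  P2: Ability <- Industry -> Tenure <- UnionMember -> ParentIncome <- Income -> Education
  P3: Ability <- Income -> ParentIncome <- UnionMember -> Tenure <- Industry -> Experience -> Education
  P4: Ability <- Income -> Education
  P5: Ability <- UnionMember -> ParentIncome <- Income -> Education
  P6: Ability <- UnionMember -> Tenure <- Industry -> Experience -> Education
  P7: Ability <- Experience <- Industry -> Tenure <- UnionMember -> ParentIncome <- Income -> Education
  P8: Ability <- Experience -> Education
Condition 1 (no descendant of Ability in the set): holds — descendants of Ability are {Education}; none are in {Experience, Income}.
Condition 2 (every backdoor path blocked by {Experience, Income}):
  P1: blocked at chain node Experience ∈ conditioning set.
  P2: blocked at collider Tenure (neither it nor any descendant is in the conditioning set).
  P3: blocked at fork node Income ∈ conditioning set.
  P4: blocked at fork node Income ∈ conditioning set.
  P5: blocked at collider ParentIncome (neither it nor any descendant is in the conditioning set).
  P6: blocked at collider Tenure (neither it nor any descendant is in the conditioning set).
  P7: blocked at chain node Experience ∈ conditioning set.
  P8: blocked at fork node Experience ∈ conditioning set.
{Experience, Income} satisfies the backdoor criterion.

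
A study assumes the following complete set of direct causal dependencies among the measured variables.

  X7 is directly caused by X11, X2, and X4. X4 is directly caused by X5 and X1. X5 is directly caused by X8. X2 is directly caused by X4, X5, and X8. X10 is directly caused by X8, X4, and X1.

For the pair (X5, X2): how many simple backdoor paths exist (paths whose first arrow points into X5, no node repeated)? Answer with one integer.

5

A backdoor path from X5 to X2 is any simple undirected path whose first edge points into X5 (i.e. leaves X5 via a parent).
Parents of X5: {X8}.
Enumerating:
  P1: X5 <- X8 -> X2
  P2: X5 <- X8 -> X10 <- X1 -> X4 -> X2
  P3: X5 <- X8 -> X10 <- X1 -> X4 -> X7 <- X2
  P4: X5 <- X8 -> X10 <- X4 -> X2
  P5: X5 <- X8 -> X10 <- X4 -> X7 <- X2
That exhausts the simple backdoor paths. Count: 5.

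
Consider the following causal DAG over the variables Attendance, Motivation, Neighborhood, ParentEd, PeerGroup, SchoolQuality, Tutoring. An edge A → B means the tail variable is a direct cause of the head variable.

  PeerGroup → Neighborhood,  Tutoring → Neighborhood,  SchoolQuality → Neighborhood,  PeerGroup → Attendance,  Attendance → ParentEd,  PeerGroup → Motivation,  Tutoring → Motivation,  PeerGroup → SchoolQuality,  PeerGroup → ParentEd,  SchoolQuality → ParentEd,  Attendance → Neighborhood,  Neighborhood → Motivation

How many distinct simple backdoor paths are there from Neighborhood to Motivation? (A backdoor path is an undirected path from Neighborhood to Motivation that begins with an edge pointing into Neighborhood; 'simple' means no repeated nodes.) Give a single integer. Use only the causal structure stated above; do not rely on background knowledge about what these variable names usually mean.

A backdoor path from Neighborhood to Motivation is any simple undirected path whose first edge points into Neighborhood (i.e. leaves Neighborhood via a parent).
Parents of Neighborhood: {Attendance, PeerGroup, SchoolQuality, Tutoring}.
Enumerating:
  P1: Neighborhood <- PeerGroup -> Motivation
  P2: Neighborhood <- Attendance <- PeerGroup -> Motivation
  P3: Neighborhood <- Attendance -> ParentEd <- PeerGroup -> Motivation
  P4: Neighborhood <- Attendance -> ParentEd <- SchoolQuality <- PeerGroup -> Motivation
  P5: Neighborhood <- SchoolQuality <- PeerGroup -> Motivation
  P6: Neighborhood <- SchoolQuality -> ParentEd <- PeerGroup -> Motivation
  P7: Neighborhood <- SchoolQuality -> ParentEd <- Attendance <- PeerGroup -> Motivation
  P8: Neighborhood <- Tutoring -> Motivation
That exhausts the simple backdoor paths. Count: 8.

8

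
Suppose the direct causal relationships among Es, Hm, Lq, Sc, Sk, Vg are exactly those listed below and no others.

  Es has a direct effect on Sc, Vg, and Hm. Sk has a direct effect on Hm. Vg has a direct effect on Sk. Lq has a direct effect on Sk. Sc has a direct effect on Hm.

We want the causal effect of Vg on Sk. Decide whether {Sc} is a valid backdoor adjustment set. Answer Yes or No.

Backdoor paths from Vg to Sk (paths whose first edge points into Vg):
  P1: Vg <- Es -> Sc -> Hm <- Sk
  P2: Vg <- Es -> Hm <- Sk
Condition 1 (no descendant of Vg in the set): holds — descendants of Vg are {Hm, Sk}; none are in {Sc}.
Condition 2 (every backdoor path blocked by {Sc}):
  P1: blocked at chain node Sc ∈ conditioning set.
  P2: blocked at collider Hm (neither it nor any descendant is in the conditioning set).
{Sc} satisfies the backdoor criterion.

Yes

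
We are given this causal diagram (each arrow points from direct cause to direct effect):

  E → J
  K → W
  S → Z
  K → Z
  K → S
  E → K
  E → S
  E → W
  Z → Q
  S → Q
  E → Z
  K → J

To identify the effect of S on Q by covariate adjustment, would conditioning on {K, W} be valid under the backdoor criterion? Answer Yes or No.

No

Backdoor paths from S to Q (paths whose first edge points into S):
  P1: S <- E -> K -> Z -> Q
  P2: S <- E -> Z -> Q
  P3: S <- E -> J <- K -> Z -> Q
  P4: S <- E -> W <- K -> Z -> Q
  P5: S <- K <- E -> Z -> Q
  P6: S <- K -> Z -> Q
  P7: S <- K -> J <- E -> Z -> Q
  P8: S <- K -> W <- E -> Z -> Q
Condition 1 (no descendant of S in the set): holds — descendants of S are {Q, Z}; none are in {K, W}.
Condition 2 (every backdoor path blocked by {K, W}):
  P1: blocked at chain node K ∈ conditioning set.
  P2: open — no interior node is in the conditioning set.
  P3: blocked at collider J (neither it nor any descendant is in the conditioning set).
  P4: blocked at fork node K ∈ conditioning set.
  P5: blocked at chain node K ∈ conditioning set.
  P6: blocked at fork node K ∈ conditioning set.
  P7: blocked at fork node K ∈ conditioning set.
  P8: blocked at fork node K ∈ conditioning set.
{K, W} does not satisfy the backdoor criterion.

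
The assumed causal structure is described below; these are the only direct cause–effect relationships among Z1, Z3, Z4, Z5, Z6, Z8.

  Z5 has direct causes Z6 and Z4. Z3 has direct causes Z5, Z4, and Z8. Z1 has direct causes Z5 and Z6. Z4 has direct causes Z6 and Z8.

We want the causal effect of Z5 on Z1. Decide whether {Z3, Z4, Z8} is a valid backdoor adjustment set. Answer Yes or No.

No

Backdoor paths from Z5 to Z1 (paths whose first edge points into Z5):
  P1: Z5 <- Z6 -> Z1
  P2: Z5 <- Z4 <- Z6 -> Z1
Condition 1 (no descendant of Z5 in the set): FAILS — Z3 is a descendant of Z5.
Condition 2 (every backdoor path blocked by {Z3, Z4, Z8}):
  P1: open — no interior node is in the conditioning set.
  P2: blocked at chain node Z4 ∈ conditioning set.
{Z3, Z4, Z8} does not satisfy the backdoor criterion.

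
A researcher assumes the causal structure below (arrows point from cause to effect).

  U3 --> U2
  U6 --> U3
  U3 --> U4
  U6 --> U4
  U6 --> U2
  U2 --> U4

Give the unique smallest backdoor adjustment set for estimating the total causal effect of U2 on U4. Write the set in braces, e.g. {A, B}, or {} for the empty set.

Variables eligible for adjustment (non-descendants of U2, excluding U2 and U4): {U3, U6}.
Backdoor paths from U2 to U4:
  P1: U2 <- U6 -> U3 -> U4
  P2: U2 <- U6 -> U4
  P3: U2 <- U3 <- U6 -> U4
  P4: U2 <- U3 -> U4
The empty set is not sufficient: P1 (U2 <- U6 -> U3 -> U4) has no collider blocking it and no conditioned non-collider, so it is open.
Try {U3, U6}:
  P1: blocked at fork node U6 ∈ conditioning set.
  P2: blocked at fork node U6 ∈ conditioning set.
  P3: blocked at chain node U3 ∈ conditioning set.
  P4: blocked at fork node U3 ∈ conditioning set.
{U3, U6} contains no descendant of U2 and blocks every backdoor path.
Every element of {U3, U6} is needed (dropping U3 leaves P4 open; dropping U6 leaves P2 open), so no proper subset is valid.
Among all size-2 subsets of the eligible variables, only {U3, U6} blocks every backdoor path, so it is the unique smallest valid adjustment set.

{U3, U6}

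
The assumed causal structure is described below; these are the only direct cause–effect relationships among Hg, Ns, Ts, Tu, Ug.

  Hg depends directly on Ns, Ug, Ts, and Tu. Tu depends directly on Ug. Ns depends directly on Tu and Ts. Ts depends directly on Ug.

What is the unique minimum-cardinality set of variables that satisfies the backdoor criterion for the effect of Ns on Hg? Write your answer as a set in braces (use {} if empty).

Variables eligible for adjustment (non-descendants of Ns, excluding Ns and Hg): {Ts, Tu, Ug}.
Backdoor paths from Ns to Hg:
  P1: Ns <- Ts <- Ug -> Tu -> Hg
  P2: Ns <- Ts <- Ug -> Hg
  P3: Ns <- Ts -> Hg
  P4: Ns <- Tu <- Ug -> Ts -> Hg
  P5: Ns <- Tu <- Ug -> Hg
  P6: Ns <- Tu -> Hg
The empty set is not sufficient: P1 (Ns <- Ts <- Ug -> Tu -> Hg) has no collider blocking it and no conditioned non-collider, so it is open.
Try {Ts, Tu}:
  P1: blocked at chain node Ts ∈ conditioning set.
  P2: blocked at chain node Ts ∈ conditioning set.
  P3: blocked at fork node Ts ∈ conditioning set.
  P4: blocked at chain node Tu ∈ conditioning set.
  P5: blocked at chain node Tu ∈ conditioning set.
  P6: blocked at fork node Tu ∈ conditioning set.
{Ts, Tu} contains no descendant of Ns and blocks every backdoor path.
Every element of {Ts, Tu} is needed (dropping Ts leaves P2 open; dropping Tu leaves P5 open), so no proper subset is valid.
Among all size-2 subsets of the eligible variables, only {Ts, Tu} blocks every backdoor path, so it is the unique smallest valid adjustment set.

{Ts, Tu}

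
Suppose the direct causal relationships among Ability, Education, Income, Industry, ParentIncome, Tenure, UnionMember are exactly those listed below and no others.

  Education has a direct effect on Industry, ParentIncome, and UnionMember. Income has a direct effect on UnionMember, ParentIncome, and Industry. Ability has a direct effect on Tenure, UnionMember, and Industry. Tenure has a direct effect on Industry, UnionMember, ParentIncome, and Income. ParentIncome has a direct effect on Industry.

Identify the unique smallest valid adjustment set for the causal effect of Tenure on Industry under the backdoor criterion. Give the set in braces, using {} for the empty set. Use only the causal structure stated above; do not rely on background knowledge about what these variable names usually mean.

{Ability}

Variables eligible for adjustment (non-descendants of Tenure, excluding Tenure and Industry): {Ability, Education}.
Backdoor paths from Tenure to Industry:
  P1: Tenure <- Ability -> UnionMember <- Education -> ParentIncome <- Income -> Industry
  P2: Tenure <- Ability -> UnionMember <- Education -> ParentIncome -> Industry
  P3: Tenure <- Ability -> UnionMember <- Education -> Industry
  P4: Tenure <- Ability -> UnionMember <- Income -> ParentIncome <- Education -> Industry
  P5: Tenure <- Ability -> UnionMember <- Income -> ParentIncome -> Industry
  P6: Tenure <- Ability -> UnionMember <- Income -> Industry
  P7: Tenure <- Ability -> Industry
The empty set is not sufficient: P7 (Tenure <- Ability -> Industry) has no collider blocking it and no conditioned non-collider, so it is open.
Try {Ability}:
  P1: blocked at fork node Ability ∈ conditioning set.
  P2: blocked at fork node Ability ∈ conditioning set.
  P3: blocked at fork node Ability ∈ conditioning set.
  P4: blocked at fork node Ability ∈ conditioning set.
  P5: blocked at fork node Ability ∈ conditioning set.
  P6: blocked at fork node Ability ∈ conditioning set.
  P7: blocked at fork node Ability ∈ conditioning set.
{Ability} contains no descendant of Tenure and blocks every backdoor path.
No other singleton works — e.g. {Education} leaves P7 open — so {Ability} is the unique smallest valid adjustment set.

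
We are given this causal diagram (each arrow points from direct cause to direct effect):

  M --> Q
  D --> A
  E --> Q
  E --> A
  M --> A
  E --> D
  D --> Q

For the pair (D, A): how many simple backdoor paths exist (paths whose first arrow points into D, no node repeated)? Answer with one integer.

2

A backdoor path from D to A is any simple undirected path whose first edge points into D (i.e. leaves D via a parent).
Parents of D: {E}.
Enumerating:
  P1: D <- E -> A
  P2: D <- E -> Q <- M -> A
That exhausts the simple backdoor paths. Count: 2.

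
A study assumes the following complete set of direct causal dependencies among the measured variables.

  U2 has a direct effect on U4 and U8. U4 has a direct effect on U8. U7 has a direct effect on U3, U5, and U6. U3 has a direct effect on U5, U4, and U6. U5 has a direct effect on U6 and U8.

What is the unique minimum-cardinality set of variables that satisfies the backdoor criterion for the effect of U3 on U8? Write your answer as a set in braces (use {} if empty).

{U7}

Variables eligible for adjustment (non-descendants of U3, excluding U3 and U8): {U2, U7}.
Backdoor paths from U3 to U8:
  P1: U3 <- U7 -> U5 -> U8
  P2: U3 <- U7 -> U6 <- U5 -> U8
The empty set is not sufficient: P1 (U3 <- U7 -> U5 -> U8) has no collider blocking it and no conditioned non-collider, so it is open.
Try {U7}:
  P1: blocked at fork node U7 ∈ conditioning set.
  P2: blocked at fork node U7 ∈ conditioning set.
{U7} contains no descendant of U3 and blocks every backdoor path.
No other singleton works — e.g. {U2} leaves P1 open — so {U7} is the unique smallest valid adjustment set.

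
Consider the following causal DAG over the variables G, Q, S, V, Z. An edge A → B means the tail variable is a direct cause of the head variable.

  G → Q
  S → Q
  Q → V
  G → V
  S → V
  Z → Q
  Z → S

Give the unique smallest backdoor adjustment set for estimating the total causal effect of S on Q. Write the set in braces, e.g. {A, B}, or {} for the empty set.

Variables eligible for adjustment (non-descendants of S, excluding S and Q): {G, Z}.
Backdoor paths from S to Q:
  P1: S <- Z -> Q
The empty set is not sufficient: P1 (S <- Z -> Q) has no collider blocking it and no conditioned non-collider, so it is open.
Try {Z}:
  P1: blocked at fork node Z ∈ conditioning set.
{Z} contains no descendant of S and blocks every backdoor path.
No other singleton works — e.g. {G} leaves P1 open — so {Z} is the unique smallest valid adjustment set.

{Z}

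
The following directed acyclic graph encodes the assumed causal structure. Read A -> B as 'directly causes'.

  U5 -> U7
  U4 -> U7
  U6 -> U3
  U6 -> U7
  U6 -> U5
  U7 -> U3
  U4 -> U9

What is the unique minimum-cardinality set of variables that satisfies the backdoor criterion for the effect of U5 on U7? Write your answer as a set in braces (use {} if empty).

{U6}

Variables eligible for adjustment (non-descendants of U5, excluding U5 and U7): {U4, U6, U9}.
Backdoor paths from U5 to U7:
  P1: U5 <- U6 -> U7
  P2: U5 <- U6 -> U3 <- U7
The empty set is not sufficient: P1 (U5 <- U6 -> U7) has no collider blocking it and no conditioned non-collider, so it is open.
Try {U6}:
  P1: blocked at fork node U6 ∈ conditioning set.
  P2: blocked at fork node U6 ∈ conditioning set.
{U6} contains no descendant of U5 and blocks every backdoor path.
No other singleton works — e.g. {U4} leaves P1 open — so {U6} is the unique smallest valid adjustment set.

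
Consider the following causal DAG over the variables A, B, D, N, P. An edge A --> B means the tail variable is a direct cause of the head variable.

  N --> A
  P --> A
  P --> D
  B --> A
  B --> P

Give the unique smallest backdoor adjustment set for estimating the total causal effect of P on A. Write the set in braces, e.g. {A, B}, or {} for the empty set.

{B}

Variables eligible for adjustment (non-descendants of P, excluding P and A): {B, N}.
Backdoor paths from P to A:
  P1: P <- B -> A
The empty set is not sufficient: P1 (P <- B -> A) has no collider blocking it and no conditioned non-collider, so it is open.
Try {B}:
  P1: blocked at fork node B ∈ conditioning set.
{B} contains no descendant of P and blocks every backdoor path.
No other singleton works — e.g. {N} leaves P1 open — so {B} is the unique smallest valid adjustment set.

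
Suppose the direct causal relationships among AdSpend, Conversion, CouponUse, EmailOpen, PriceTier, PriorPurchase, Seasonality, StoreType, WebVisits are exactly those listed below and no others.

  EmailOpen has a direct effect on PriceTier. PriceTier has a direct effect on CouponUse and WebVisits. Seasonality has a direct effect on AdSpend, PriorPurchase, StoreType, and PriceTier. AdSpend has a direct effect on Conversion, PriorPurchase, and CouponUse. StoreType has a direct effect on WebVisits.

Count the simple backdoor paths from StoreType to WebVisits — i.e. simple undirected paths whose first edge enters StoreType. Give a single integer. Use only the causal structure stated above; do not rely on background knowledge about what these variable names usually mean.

3

A backdoor path from StoreType to WebVisits is any simple undirected path whose first edge points into StoreType (i.e. leaves StoreType via a parent).
Parents of StoreType: {Seasonality}.
Enumerating:
  P1: StoreType <- Seasonality -> AdSpend -> CouponUse <- PriceTier -> WebVisits
  P2: StoreType <- Seasonality -> PriceTier -> WebVisits
  P3: StoreType <- Seasonality -> PriorPurchase <- AdSpend -> CouponUse <- PriceTier -> WebVisits
That exhausts the simple backdoor paths. Count: 3.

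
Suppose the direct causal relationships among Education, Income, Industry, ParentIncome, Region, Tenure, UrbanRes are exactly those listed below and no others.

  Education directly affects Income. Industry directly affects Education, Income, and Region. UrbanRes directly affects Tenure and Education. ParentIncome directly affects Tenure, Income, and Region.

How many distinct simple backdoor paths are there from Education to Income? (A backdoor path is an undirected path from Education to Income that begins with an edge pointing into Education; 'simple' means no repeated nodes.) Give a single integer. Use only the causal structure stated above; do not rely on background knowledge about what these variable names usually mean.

A backdoor path from Education to Income is any simple undirected path whose first edge points into Education (i.e. leaves Education via a parent).
Parents of Education: {Industry, UrbanRes}.
Enumerating:
  P1: Education <- UrbanRes -> Tenure <- ParentIncome -> Income
  P2: Education <- UrbanRes -> Tenure <- ParentIncome -> Region <- Industry -> Income
  P3: Education <- Industry -> Income
  P4: Education <- Industry -> Region <- ParentIncome -> Income
That exhausts the simple backdoor paths. Count: 4.

4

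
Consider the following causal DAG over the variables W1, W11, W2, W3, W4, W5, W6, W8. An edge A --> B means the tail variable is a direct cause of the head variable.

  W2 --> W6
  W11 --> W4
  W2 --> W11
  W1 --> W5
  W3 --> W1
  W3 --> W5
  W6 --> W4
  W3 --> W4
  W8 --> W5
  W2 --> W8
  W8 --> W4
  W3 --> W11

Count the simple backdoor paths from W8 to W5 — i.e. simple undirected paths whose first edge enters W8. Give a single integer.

8

A backdoor path from W8 to W5 is any simple undirected path whose first edge points into W8 (i.e. leaves W8 via a parent).
Parents of W8: {W2}.
Enumerating:
  P1: W8 <- W2 -> W6 -> W4 <- W3 -> W1 -> W5
  P2: W8 <- W2 -> W6 -> W4 <- W3 -> W5
  P3: W8 <- W2 -> W6 -> W4 <- W11 <- W3 -> W1 -> W5
  P4: W8 <- W2 -> W6 -> W4 <- W11 <- W3 -> W5
  P5: W8 <- W2 -> W11 <- W3 -> W1 -> W5
  P6: W8 <- W2 -> W11 <- W3 -> W5
  P7: W8 <- W2 -> W11 -> W4 <- W3 -> W1 -> W5
  P8: W8 <- W2 -> W11 -> W4 <- W3 -> W5
That exhausts the simple backdoor paths. Count: 8.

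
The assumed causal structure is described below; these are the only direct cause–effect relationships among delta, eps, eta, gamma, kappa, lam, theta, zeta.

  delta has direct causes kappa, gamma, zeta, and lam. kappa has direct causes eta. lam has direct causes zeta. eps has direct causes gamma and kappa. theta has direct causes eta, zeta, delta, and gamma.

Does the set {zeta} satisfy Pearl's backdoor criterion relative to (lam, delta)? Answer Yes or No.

Backdoor paths from lam to delta (paths whose first edge points into lam):
  P1: lam <- zeta -> delta
  P2: lam <- zeta -> theta <- gamma -> eps <- kappa -> delta
  P3: lam <- zeta -> theta <- gamma -> delta
  P4: lam <- zeta -> theta <- eta -> kappa -> eps <- gamma -> delta
  P5: lam <- zeta -> theta <- eta -> kappa -> delta
  P6: lam <- zeta -> theta <- delta
Condition 1 (no descendant of lam in the set): holds — descendants of lam are {delta, theta}; none are in {zeta}.
Condition 2 (every backdoor path blocked by {zeta}):
  P1: blocked at fork node zeta ∈ conditioning set.
  P2: blocked at fork node zeta ∈ conditioning set.
  P3: blocked at fork node zeta ∈ conditioning set.
  P4: blocked at fork node zeta ∈ conditioning set.
  P5: blocked at fork node zeta ∈ conditioning set.
  P6: blocked at fork node zeta ∈ conditioning set.
{zeta} satisfies the backdoor criterion.

Yes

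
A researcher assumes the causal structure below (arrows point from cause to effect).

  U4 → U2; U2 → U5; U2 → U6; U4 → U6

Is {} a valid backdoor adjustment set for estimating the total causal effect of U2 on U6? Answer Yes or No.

No

Backdoor paths from U2 to U6 (paths whose first edge points into U2):
  P1: U2 <- U4 -> U6
Condition 1 (no descendant of U2 in the set): holds — descendants of U2 are {U5, U6}; none are in {}.
Condition 2 (every backdoor path blocked by {}):
  P1: open — no interior node is in the conditioning set.
{} does not satisfy the backdoor criterion.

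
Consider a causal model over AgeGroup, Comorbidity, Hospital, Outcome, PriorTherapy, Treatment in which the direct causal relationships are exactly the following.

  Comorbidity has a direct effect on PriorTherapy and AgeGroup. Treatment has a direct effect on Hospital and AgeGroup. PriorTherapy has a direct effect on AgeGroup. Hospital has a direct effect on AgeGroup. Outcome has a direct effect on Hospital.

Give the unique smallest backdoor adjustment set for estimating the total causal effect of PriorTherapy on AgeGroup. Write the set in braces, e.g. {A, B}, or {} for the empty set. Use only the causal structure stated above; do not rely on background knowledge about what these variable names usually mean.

Variables eligible for adjustment (non-descendants of PriorTherapy, excluding PriorTherapy and AgeGroup): {Comorbidity, Hospital, Outcome, Treatment}.
Backdoor paths from PriorTherapy to AgeGroup:
  P1: PriorTherapy <- Comorbidity -> AgeGroup
The empty set is not sufficient: P1 (PriorTherapy <- Comorbidity -> AgeGroup) has no collider blocking it and no conditioned non-collider, so it is open.
Try {Comorbidity}:
  P1: blocked at fork node Comorbidity ∈ conditioning set.
{Comorbidity} contains no descendant of PriorTherapy and blocks every backdoor path.
No other singleton works — e.g. {Outcome} leaves P1 open — so {Comorbidity} is the unique smallest valid adjustment set.

{Comorbidity}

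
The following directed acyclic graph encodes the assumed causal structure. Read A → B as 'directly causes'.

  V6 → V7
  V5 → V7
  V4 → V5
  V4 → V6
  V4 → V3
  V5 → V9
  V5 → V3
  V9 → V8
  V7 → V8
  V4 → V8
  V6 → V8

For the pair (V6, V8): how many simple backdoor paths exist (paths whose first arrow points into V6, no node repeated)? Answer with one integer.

A backdoor path from V6 to V8 is any simple undirected path whose first edge points into V6 (i.e. leaves V6 via a parent).
Parents of V6: {V4}.
Enumerating:
  P1: V6 <- V4 -> V5 -> V7 -> V8
  P2: V6 <- V4 -> V5 -> V9 -> V8
  P3: V6 <- V4 -> V3 <- V5 -> V7 -> V8
  P4: V6 <- V4 -> V3 <- V5 -> V9 -> V8
  P5: V6 <- V4 -> V8
That exhausts the simple backdoor paths. Count: 5.

5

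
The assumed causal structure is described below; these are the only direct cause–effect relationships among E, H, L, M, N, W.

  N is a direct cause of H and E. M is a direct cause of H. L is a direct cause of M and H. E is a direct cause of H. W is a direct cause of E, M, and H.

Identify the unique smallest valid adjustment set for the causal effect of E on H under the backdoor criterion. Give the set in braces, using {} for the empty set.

Variables eligible for adjustment (non-descendants of E, excluding E and H): {L, M, N, W}.
Backdoor paths from E to H:
  P1: E <- W -> M <- L -> H
  P2: E <- W -> M -> H
  P3: E <- W -> H
  P4: E <- N -> H
The empty set is not sufficient: P2 (E <- W -> M -> H) has no collider blocking it and no conditioned non-collider, so it is open.
Try {N, W}:
  P1: blocked at fork node W ∈ conditioning set.
  P2: blocked at fork node W ∈ conditioning set.
  P3: blocked at fork node W ∈ conditioning set.
  P4: blocked at fork node N ∈ conditioning set.
{N, W} contains no descendant of E and blocks every backdoor path.
Every element of {N, W} is needed (dropping N leaves P4 open; dropping W leaves P2 open), so no proper subset is valid.
Among all size-2 subsets of the eligible variables, only {N, W} blocks every backdoor path, so it is the unique smallest valid adjustment set.

{N, W}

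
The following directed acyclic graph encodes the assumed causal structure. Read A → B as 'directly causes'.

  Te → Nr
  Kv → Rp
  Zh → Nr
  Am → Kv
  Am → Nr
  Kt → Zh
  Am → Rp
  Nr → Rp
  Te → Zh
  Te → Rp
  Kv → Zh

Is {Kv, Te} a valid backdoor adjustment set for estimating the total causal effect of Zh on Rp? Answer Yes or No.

Yes

Backdoor paths from Zh to Rp (paths whose first edge points into Zh):
  P1: Zh <- Te -> Nr <- Am -> Kv -> Rp
  P2: Zh <- Te -> Nr <- Am -> Rp
  P3: Zh <- Te -> Nr -> Rp
  P4: Zh <- Te -> Rp
  P5: Zh <- Kv <- Am -> Nr <- Te -> Rp
  P6: Zh <- Kv <- Am -> Nr -> Rp
  P7: Zh <- Kv <- Am -> Rp
  P8: Zh <- Kv -> Rp
Condition 1 (no descendant of Zh in the set): holds — descendants of Zh are {Nr, Rp}; none are in {Kv, Te}.
Condition 2 (every backdoor path blocked by {Kv, Te}):
  P1: blocked at fork node Te ∈ conditioning set.
  P2: blocked at fork node Te ∈ conditioning set.
  P3: blocked at fork node Te ∈ conditioning set.
  P4: blocked at fork node Te ∈ conditioning set.
  P5: blocked at chain node Kv ∈ conditioning set.
  P6: blocked at chain node Kv ∈ conditioning set.
  P7: blocked at chain node Kv ∈ conditioning set.
  P8: blocked at fork node Kv ∈ conditioning set.
{Kv, Te} satisfies the backdoor criterion.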